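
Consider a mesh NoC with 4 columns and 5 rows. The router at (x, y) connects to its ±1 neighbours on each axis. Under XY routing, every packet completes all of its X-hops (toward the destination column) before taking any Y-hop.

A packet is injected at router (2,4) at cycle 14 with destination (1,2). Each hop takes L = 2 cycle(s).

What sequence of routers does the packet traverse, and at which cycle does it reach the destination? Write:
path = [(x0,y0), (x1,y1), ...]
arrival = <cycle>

hop 0: (2,4) @ cyc 14
hop 1: (1,4) @ cyc 16  [W]
hop 2: (1,3) @ cyc 18  [S]
hop 3: (1,2) @ cyc 20  [S]

path = [(2,4), (1,4), (1,3), (1,2)]
arrival = 20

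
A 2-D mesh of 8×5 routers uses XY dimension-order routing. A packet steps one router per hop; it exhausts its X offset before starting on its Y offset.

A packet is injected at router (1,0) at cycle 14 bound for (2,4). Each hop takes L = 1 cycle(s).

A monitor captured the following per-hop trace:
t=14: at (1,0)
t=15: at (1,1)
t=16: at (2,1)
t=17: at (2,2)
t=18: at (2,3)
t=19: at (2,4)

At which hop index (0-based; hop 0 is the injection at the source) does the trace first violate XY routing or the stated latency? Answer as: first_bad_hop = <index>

hop 1: step (+0,+1), +1 cyc — BAD: Y-move but x=1≠2

first_bad_hop = 1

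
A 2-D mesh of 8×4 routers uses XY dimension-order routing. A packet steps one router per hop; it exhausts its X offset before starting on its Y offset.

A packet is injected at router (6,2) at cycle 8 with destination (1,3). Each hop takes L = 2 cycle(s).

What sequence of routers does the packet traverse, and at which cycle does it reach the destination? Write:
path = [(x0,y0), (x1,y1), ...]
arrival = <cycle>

path = [(6,2), (5,2), (4,2), (3,2), (2,2), (1,2), (1,3)]
arrival = 20

[0] x=6 y=2 t=8
[1] x=5 y=2 t=10 →W
[2] x=4 y=2 t=12 →W
[3] x=3 y=2 t=14 →W
[4] x=2 y=2 t=16 →W
[5] x=1 y=2 t=18 →W
[6] x=1 y=3 t=20 →N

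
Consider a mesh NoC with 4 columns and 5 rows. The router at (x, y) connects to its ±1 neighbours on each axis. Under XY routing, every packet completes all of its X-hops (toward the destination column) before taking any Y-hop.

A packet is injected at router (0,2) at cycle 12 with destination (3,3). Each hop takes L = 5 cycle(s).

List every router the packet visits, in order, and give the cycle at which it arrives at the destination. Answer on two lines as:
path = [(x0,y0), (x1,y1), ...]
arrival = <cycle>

path = [(0,2), (1,2), (2,2), (3,2), (3,3)]
arrival = 32

[0] x=0 y=2 t=12
[1] x=1 y=2 t=17 →E
[2] x=2 y=2 t=22 →E
[3] x=3 y=2 t=27 →E
[4] x=3 y=3 t=32 →N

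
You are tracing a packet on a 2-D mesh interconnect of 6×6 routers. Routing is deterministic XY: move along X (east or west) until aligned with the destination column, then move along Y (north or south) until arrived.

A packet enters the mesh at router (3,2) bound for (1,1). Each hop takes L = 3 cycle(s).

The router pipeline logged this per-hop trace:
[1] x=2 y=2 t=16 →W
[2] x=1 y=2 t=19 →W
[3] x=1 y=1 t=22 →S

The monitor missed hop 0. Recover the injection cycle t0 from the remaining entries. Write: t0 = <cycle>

t0 = 13

At hop 1 the cycle is 16; in general cyc_k = t0 + kL.
So t0 = 16 − 1·3 = 13.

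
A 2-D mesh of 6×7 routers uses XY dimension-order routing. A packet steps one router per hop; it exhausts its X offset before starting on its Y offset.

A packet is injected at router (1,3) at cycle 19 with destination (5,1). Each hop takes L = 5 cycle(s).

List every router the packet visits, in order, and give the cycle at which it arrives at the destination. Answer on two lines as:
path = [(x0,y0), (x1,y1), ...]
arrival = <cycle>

hop 0: (1,3) @ cyc 19
hop 1: (2,3) @ cyc 24  [E]
hop 2: (3,3) @ cyc 29  [E]
hop 3: (4,3) @ cyc 34  [E]
hop 4: (5,3) @ cyc 39  [E]
hop 5: (5,2) @ cyc 44  [S]
hop 6: (5,1) @ cyc 49  [S]

path = [(1,3), (2,3), (3,3), (4,3), (5,3), (5,2), (5,1)]
arrival = 49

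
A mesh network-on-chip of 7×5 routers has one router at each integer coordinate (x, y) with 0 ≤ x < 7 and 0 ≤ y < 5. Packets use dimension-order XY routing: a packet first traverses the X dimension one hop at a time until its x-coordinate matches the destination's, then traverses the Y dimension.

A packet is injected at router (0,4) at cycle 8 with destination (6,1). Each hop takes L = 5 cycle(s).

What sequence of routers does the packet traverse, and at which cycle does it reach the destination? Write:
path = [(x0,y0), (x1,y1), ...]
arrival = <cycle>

path = [(0,4), (1,4), (2,4), (3,4), (4,4), (5,4), (6,4), (6,3), (6,2), (6,1)]
arrival = 53

hop 0: (0,4) @ cyc 8
hop 1: (1,4) @ cyc 13  [E]
hop 2: (2,4) @ cyc 18  [E]
hop 3: (3,4) @ cyc 23  [E]
hop 4: (4,4) @ cyc 28  [E]
hop 5: (5,4) @ cyc 33  [E]
hop 6: (6,4) @ cyc 38  [E]
hop 7: (6,3) @ cyc 43  [S]
hop 8: (6,2) @ cyc 48  [S]
hop 9: (6,1) @ cyc 53  [S]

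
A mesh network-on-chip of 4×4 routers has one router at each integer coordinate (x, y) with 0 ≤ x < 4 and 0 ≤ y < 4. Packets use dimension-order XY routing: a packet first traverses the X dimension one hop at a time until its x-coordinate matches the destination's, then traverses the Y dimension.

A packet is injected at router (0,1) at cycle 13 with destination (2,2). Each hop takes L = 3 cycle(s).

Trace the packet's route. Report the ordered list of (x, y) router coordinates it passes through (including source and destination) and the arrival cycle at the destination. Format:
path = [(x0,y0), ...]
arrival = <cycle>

#0 — 0,1 | c13
#1 — 1,1 | c16 | E
#2 — 2,1 | c19 | E
#3 — 2,2 | c22 | N

path = [(0,1), (1,1), (2,1), (2,2)]
arrival = 22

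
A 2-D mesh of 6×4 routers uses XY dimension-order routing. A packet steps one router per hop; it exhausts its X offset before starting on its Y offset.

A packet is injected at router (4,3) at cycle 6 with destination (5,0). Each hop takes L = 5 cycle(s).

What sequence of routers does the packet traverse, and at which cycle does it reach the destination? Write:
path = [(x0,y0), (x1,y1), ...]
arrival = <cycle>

path = [(4,3), (5,3), (5,2), (5,1), (5,0)]
arrival = 26

  0. router=(4,3) cycle=6 (inject)
  1. router=(5,3) cycle=11 dir=E
  2. router=(5,2) cycle=16 dir=S
  3. router=(5,1) cycle=21 dir=S
  4. router=(5,0) cycle=26 dir=S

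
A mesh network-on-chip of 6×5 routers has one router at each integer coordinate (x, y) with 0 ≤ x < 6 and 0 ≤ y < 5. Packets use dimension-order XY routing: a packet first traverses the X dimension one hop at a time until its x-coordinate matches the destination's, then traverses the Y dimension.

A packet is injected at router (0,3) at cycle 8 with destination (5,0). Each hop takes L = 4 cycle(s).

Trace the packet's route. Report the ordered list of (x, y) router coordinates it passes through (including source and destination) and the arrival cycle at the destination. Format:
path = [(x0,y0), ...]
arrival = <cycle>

hop 0: (0,3) @ cyc 8
hop 1: (1,3) @ cyc 12  [E]
hop 2: (2,3) @ cyc 16  [E]
hop 3: (3,3) @ cyc 20  [E]
hop 4: (4,3) @ cyc 24  [E]
hop 5: (5,3) @ cyc 28  [E]
hop 6: (5,2) @ cyc 32  [S]
hop 7: (5,1) @ cyc 36  [S]
hop 8: (5,0) @ cyc 40  [S]

path = [(0,3), (1,3), (2,3), (3,3), (4,3), (5,3), (5,2), (5,1), (5,0)]
arrival = 40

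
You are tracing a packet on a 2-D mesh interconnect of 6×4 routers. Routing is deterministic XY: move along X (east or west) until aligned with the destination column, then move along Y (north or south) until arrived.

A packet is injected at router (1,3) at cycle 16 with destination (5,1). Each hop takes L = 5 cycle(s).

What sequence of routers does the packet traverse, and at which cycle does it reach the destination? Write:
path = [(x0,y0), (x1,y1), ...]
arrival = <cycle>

[0] x=1 y=3 t=16
[1] x=2 y=3 t=21 →E
[2] x=3 y=3 t=26 →E
[3] x=4 y=3 t=31 →E
[4] x=5 y=3 t=36 →E
[5] x=5 y=2 t=41 →S
[6] x=5 y=1 t=46 →S

path = [(1,3), (2,3), (3,3), (4,3), (5,3), (5,2), (5,1)]
arrival = 46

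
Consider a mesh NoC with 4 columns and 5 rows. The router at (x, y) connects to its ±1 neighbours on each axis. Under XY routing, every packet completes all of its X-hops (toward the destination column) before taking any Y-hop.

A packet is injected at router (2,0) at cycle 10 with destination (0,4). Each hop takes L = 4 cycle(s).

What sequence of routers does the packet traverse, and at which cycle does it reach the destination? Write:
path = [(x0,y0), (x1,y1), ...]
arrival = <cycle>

t=10: at (2,0)
t=14: at (1,0) after W
t=18: at (0,0) after W
t=22: at (0,1) after N
t=26: at (0,2) after N
t=30: at (0,3) after N
t=34: at (0,4) after N

path = [(2,0), (1,0), (0,0), (0,1), (0,2), (0,3), (0,4)]
arrival = 34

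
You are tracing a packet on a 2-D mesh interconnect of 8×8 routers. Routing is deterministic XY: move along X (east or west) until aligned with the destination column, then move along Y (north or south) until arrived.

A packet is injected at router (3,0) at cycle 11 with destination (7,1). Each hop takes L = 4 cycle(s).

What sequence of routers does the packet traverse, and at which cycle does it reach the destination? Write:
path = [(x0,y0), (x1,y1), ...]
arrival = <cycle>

#0 — 3,0 | c11
#1 — 4,0 | c15 | E
#2 — 5,0 | c19 | E
#3 — 6,0 | c23 | E
#4 — 7,0 | c27 | E
#5 — 7,1 | c31 | N

path = [(3,0), (4,0), (5,0), (6,0), (7,0), (7,1)]
arrival = 31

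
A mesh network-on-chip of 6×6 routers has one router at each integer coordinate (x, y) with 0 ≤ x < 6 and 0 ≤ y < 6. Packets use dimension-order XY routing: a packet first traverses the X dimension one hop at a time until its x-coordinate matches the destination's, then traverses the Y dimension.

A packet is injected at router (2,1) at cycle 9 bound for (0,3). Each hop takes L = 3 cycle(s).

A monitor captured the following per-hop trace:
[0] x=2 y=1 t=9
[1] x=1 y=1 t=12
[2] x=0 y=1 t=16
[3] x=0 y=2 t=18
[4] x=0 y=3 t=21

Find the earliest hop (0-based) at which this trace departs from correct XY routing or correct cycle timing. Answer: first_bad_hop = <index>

hop 1: step (-1,+0), +3 cyc — ok
hop 2: step (-1,+0), +4 cyc — BAD: Δcyc=4≠L

first_bad_hop = 2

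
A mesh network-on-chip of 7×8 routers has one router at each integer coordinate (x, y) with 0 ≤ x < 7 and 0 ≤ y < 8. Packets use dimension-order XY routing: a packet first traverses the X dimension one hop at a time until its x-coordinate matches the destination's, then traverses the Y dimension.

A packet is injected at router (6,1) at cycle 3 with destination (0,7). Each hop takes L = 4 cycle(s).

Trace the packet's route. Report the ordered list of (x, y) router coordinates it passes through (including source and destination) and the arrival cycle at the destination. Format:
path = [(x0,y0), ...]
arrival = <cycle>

path = [(6,1), (5,1), (4,1), (3,1), (2,1), (1,1), (0,1), (0,2), (0,3), (0,4), (0,5), (0,6), (0,7)]
arrival = 51

hop 0: (6,1) @ cyc 3
hop 1: (5,1) @ cyc 7  [W]
hop 2: (4,1) @ cyc 11  [W]
hop 3: (3,1) @ cyc 15  [W]
hop 4: (2,1) @ cyc 19  [W]
hop 5: (1,1) @ cyc 23  [W]
hop 6: (0,1) @ cyc 27  [W]
hop 7: (0,2) @ cyc 31  [N]
hop 8: (0,3) @ cyc 35  [N]
hop 9: (0,4) @ cyc 39  [N]
hop 10: (0,5) @ cyc 43  [N]
hop 11: (0,6) @ cyc 47  [N]
hop 12: (0,7) @ cyc 51  [N]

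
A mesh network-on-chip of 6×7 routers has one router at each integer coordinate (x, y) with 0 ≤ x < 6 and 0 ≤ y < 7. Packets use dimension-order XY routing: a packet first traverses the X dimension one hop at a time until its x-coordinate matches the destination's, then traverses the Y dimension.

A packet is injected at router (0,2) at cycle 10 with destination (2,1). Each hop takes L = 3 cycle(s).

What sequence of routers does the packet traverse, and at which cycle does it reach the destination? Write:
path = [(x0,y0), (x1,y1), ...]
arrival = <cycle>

  0. router=(0,2) cycle=10 (inject)
  1. router=(1,2) cycle=13 dir=E
  2. router=(2,2) cycle=16 dir=E
  3. router=(2,1) cycle=19 dir=S

path = [(0,2), (1,2), (2,2), (2,1)]
arrival = 19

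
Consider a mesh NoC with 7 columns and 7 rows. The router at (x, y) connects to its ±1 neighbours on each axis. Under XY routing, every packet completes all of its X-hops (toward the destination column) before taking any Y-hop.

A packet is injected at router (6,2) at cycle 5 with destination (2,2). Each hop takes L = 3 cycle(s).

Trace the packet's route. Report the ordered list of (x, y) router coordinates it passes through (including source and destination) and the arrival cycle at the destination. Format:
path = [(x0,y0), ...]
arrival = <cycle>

path = [(6,2), (5,2), (4,2), (3,2), (2,2)]
arrival = 17

t=5: at (6,2)
t=8: at (5,2) after W
t=11: at (4,2) after W
t=14: at (3,2) after W
t=17: at (2,2) after W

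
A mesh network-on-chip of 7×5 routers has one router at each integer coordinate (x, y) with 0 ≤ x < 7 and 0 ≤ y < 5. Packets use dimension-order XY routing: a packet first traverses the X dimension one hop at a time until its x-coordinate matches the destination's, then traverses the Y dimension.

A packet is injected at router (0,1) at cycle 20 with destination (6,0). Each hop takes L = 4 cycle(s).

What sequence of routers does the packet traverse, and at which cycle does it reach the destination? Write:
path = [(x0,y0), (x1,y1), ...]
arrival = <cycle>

path = [(0,1), (1,1), (2,1), (3,1), (4,1), (5,1), (6,1), (6,0)]
arrival = 48

hop 0: (0,1) @ cyc 20
hop 1: (1,1) @ cyc 24  [E]
hop 2: (2,1) @ cyc 28  [E]
hop 3: (3,1) @ cyc 32  [E]
hop 4: (4,1) @ cyc 36  [E]
hop 5: (5,1) @ cyc 40  [E]
hop 6: (6,1) @ cyc 44  [E]
hop 7: (6,0) @ cyc 48  [S]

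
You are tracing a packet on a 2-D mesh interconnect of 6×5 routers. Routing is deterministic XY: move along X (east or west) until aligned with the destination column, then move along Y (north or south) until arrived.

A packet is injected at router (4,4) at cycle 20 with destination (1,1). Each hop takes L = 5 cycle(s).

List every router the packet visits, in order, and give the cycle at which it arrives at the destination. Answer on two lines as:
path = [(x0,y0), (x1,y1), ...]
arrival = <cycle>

src (4,4)  cyc=20
W→(3,4)  cyc=25
W→(2,4)  cyc=30
W→(1,4)  cyc=35
S→(1,3)  cyc=40
S→(1,2)  cyc=45
S→(1,1)  cyc=50

path = [(4,4), (3,4), (2,4), (1,4), (1,3), (1,2), (1,1)]
arrival = 50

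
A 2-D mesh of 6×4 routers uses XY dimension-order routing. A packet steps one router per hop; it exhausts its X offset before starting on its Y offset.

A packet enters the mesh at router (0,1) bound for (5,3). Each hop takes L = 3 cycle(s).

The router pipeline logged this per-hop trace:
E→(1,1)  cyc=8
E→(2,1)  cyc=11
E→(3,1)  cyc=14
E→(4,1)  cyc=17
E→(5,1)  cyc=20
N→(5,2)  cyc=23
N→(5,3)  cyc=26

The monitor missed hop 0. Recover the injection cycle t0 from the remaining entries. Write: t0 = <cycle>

t0 = 5

The first recorded entry is hop 1 at cycle 8.
Therefore t0 = 8 − L = 5.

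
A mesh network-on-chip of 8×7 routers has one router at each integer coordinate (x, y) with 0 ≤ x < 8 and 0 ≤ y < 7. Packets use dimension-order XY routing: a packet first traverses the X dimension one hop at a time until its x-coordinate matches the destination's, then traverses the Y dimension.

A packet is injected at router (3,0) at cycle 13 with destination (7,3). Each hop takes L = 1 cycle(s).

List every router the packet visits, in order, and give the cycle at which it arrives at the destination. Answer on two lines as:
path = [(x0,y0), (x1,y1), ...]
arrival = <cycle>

src (3,0)  cyc=13
E→(4,0)  cyc=14
E→(5,0)  cyc=15
E→(6,0)  cyc=16
E→(7,0)  cyc=17
N→(7,1)  cyc=18
N→(7,2)  cyc=19
N→(7,3)  cyc=20

path = [(3,0), (4,0), (5,0), (6,0), (7,0), (7,1), (7,2), (7,3)]
arrival = 20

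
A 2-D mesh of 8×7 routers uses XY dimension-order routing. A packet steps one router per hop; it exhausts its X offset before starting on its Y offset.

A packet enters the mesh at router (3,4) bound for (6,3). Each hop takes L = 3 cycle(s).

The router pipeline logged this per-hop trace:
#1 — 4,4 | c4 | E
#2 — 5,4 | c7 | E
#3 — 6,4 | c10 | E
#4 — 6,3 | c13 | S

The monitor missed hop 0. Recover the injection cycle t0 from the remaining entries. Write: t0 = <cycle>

t0 = 1

At hop 1 the cycle is 4; in general cyc_k = t0 + kL.
Therefore t0 = 4 − L = 1.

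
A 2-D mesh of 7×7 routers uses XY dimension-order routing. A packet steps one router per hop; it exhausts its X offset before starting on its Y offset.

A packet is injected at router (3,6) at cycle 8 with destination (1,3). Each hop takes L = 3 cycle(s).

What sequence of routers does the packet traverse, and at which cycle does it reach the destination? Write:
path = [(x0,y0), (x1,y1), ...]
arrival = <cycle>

  0. router=(3,6) cycle=8 (inject)
  1. router=(2,6) cycle=11 dir=W
  2. router=(1,6) cycle=14 dir=W
  3. router=(1,5) cycle=17 dir=S
  4. router=(1,4) cycle=20 dir=S
  5. router=(1,3) cycle=23 dir=S

path = [(3,6), (2,6), (1,6), (1,5), (1,4), (1,3)]
arrival = 23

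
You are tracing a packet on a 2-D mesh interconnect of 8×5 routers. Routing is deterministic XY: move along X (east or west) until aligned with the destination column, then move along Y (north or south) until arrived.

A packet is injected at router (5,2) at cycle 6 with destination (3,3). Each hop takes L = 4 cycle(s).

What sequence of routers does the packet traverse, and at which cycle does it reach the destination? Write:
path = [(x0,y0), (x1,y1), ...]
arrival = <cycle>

[0] x=5 y=2 t=6
[1] x=4 y=2 t=10 →W
[2] x=3 y=2 t=14 →W
[3] x=3 y=3 t=18 →N

path = [(5,2), (4,2), (3,2), (3,3)]
arrival = 18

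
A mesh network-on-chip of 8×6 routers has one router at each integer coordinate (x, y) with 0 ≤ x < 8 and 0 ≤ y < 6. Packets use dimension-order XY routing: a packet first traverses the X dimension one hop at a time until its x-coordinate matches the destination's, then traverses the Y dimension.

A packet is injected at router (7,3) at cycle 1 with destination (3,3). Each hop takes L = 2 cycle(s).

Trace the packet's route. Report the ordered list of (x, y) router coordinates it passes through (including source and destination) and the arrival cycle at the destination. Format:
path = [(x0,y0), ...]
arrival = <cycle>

path = [(7,3), (6,3), (5,3), (4,3), (3,3)]
arrival = 9

t=1: at (7,3)
t=3: at (6,3) after W
t=5: at (5,3) after W
t=7: at (4,3) after W
t=9: at (3,3) after W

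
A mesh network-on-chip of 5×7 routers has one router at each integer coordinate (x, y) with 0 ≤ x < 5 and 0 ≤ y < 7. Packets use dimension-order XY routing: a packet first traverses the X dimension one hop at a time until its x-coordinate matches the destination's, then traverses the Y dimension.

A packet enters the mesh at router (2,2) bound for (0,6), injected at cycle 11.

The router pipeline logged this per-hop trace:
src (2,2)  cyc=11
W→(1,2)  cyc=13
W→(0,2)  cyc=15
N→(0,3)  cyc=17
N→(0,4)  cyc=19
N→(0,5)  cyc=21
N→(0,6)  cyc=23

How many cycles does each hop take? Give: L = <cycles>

L = 2

cyc[1] − cyc[0] = 13 − 11 = 2.
One hop costs L cycles, so L = 2.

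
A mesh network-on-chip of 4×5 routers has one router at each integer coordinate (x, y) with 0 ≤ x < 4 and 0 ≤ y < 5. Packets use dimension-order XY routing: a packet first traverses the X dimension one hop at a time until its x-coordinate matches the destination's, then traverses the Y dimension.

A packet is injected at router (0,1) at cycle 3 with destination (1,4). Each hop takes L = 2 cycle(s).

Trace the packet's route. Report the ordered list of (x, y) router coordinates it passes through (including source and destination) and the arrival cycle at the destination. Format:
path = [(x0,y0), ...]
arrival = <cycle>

  0. router=(0,1) cycle=3 (inject)
  1. router=(1,1) cycle=5 dir=E
  2. router=(1,2) cycle=7 dir=N
  3. router=(1,3) cycle=9 dir=N
  4. router=(1,4) cycle=11 dir=N

path = [(0,1), (1,1), (1,2), (1,3), (1,4)]
arrival = 11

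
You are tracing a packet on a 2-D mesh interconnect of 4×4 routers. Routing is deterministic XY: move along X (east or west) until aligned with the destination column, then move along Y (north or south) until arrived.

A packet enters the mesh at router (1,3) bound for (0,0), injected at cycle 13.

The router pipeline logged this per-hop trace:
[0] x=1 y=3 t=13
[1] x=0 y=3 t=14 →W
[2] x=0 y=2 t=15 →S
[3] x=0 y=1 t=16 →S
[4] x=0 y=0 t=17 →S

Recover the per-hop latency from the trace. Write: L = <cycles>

L = 1

Δcyc across hop 0→1: 14 − 13 = 1.
Each hop adds L, hence L = 1.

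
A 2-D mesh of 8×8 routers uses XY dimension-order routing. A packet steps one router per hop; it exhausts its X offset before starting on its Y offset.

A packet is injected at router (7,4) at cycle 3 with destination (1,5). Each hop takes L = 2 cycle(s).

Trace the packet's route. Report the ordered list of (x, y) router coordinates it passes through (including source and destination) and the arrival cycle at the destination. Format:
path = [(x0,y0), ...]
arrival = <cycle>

src (7,4)  cyc=3
W→(6,4)  cyc=5
W→(5,4)  cyc=7
W→(4,4)  cyc=9
W→(3,4)  cyc=11
W→(2,4)  cyc=13
W→(1,4)  cyc=15
N→(1,5)  cyc=17

path = [(7,4), (6,4), (5,4), (4,4), (3,4), (2,4), (1,4), (1,5)]
arrival = 17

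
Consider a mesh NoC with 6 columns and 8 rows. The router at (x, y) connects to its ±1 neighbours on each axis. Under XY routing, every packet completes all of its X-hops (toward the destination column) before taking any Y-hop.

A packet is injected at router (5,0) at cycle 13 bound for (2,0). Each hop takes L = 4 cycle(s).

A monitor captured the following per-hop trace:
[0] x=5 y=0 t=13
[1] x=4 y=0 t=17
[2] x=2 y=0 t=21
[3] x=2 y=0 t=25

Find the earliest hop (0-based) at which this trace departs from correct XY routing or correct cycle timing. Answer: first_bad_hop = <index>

first_bad_hop = 2

  1: Δx=-1 Δy=+0 Δt=4 [ok]
  2: Δx=-2 Δy=+0 Δt=4 [BAD: non-unit step]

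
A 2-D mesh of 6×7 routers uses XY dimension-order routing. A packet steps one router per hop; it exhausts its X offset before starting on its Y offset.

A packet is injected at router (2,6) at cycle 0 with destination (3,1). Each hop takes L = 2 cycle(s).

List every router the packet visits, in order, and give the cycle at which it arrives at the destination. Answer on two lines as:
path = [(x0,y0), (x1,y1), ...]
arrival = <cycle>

#0 — 2,6 | c0
#1 — 3,6 | c2 | E
#2 — 3,5 | c4 | S
#3 — 3,4 | c6 | S
#4 — 3,3 | c8 | S
#5 — 3,2 | c10 | S
#6 — 3,1 | c12 | S

path = [(2,6), (3,6), (3,5), (3,4), (3,3), (3,2), (3,1)]
arrival = 12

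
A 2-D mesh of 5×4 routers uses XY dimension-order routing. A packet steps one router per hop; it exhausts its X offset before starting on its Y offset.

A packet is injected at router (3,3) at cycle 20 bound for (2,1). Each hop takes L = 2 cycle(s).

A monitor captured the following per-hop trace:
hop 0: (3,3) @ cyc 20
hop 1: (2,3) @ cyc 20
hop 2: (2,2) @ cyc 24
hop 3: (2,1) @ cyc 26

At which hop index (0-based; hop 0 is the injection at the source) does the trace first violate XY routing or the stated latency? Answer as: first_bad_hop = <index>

[1] (-1,+0) / 0c ⇒ BAD: Δcyc=0≠L

first_bad_hop = 1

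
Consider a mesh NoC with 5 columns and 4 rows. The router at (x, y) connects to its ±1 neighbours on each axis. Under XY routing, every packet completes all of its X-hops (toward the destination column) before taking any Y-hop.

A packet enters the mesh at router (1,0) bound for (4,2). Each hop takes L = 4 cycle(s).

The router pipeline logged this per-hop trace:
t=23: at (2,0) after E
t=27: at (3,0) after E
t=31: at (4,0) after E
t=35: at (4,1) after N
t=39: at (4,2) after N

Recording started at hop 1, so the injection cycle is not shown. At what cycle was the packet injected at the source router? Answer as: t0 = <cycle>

cyc[1] = 23 and cyc[k] = t0 + k·L for every k.
Subtract one hop: t0 = 23 − 4 = 19.

t0 = 19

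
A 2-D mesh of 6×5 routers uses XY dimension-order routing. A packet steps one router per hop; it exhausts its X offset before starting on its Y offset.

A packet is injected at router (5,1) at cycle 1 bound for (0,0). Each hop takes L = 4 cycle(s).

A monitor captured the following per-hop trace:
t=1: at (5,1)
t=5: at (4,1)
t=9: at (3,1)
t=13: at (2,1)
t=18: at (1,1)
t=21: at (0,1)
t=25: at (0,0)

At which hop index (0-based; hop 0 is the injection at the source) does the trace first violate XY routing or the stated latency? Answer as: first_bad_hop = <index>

hop 1: step (-1,+0), +4 cyc — ok
hop 2: step (-1,+0), +4 cyc — ok
hop 3: step (-1,+0), +4 cyc — ok
hop 4: step (-1,+0), +5 cyc — BAD: Δcyc=5≠L

first_bad_hop = 4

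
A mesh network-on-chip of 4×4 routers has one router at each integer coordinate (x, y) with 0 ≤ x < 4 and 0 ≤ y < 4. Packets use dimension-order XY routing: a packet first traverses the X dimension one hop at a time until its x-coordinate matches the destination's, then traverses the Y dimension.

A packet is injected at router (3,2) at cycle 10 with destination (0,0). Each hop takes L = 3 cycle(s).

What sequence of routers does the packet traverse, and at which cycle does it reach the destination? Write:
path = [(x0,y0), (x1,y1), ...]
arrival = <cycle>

#0 — 3,2 | c10
#1 — 2,2 | c13 | W
#2 — 1,2 | c16 | W
#3 — 0,2 | c19 | W
#4 — 0,1 | c22 | S
#5 — 0,0 | c25 | S

path = [(3,2), (2,2), (1,2), (0,2), (0,1), (0,0)]
arrival = 25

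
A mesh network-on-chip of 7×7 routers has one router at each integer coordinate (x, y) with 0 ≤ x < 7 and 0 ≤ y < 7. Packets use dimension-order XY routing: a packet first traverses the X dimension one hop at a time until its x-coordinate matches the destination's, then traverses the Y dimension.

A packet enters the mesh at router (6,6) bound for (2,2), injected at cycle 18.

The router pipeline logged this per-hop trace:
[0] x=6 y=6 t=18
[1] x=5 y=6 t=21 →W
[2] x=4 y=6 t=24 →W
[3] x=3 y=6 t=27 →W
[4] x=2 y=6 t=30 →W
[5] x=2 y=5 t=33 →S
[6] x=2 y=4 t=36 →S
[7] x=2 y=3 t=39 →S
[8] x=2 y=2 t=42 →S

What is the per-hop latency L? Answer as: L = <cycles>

Between hops 0 and 1 the cycle counter advances 21 − 18 = 3.
Each hop adds L, hence L = 3.

L = 3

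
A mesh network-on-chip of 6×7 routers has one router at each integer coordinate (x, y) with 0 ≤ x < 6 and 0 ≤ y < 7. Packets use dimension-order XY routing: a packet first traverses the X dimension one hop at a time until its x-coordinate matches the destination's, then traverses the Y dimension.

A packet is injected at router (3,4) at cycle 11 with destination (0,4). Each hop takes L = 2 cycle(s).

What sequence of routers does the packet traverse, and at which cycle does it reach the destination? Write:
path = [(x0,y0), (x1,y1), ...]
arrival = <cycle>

  0. router=(3,4) cycle=11 (inject)
  1. router=(2,4) cycle=13 dir=W
  2. router=(1,4) cycle=15 dir=W
  3. router=(0,4) cycle=17 dir=W

path = [(3,4), (2,4), (1,4), (0,4)]
arrival = 17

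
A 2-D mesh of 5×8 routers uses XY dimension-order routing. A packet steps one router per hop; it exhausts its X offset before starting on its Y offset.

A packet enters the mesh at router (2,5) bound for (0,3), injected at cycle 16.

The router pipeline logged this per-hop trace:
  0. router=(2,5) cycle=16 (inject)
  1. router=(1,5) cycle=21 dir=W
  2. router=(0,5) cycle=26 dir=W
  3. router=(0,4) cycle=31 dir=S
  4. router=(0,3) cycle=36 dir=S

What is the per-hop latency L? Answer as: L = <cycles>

cyc[1] − cyc[0] = 21 − 16 = 5.
One hop costs L cycles, so L = 5.

L = 5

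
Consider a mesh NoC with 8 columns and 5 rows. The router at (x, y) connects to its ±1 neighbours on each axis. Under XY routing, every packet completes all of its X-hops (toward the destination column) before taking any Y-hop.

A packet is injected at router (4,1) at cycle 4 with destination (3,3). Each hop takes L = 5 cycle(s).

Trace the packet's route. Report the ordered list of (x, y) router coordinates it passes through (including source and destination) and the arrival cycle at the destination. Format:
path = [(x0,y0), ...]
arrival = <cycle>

path = [(4,1), (3,1), (3,2), (3,3)]
arrival = 19

#0 — 4,1 | c4
#1 — 3,1 | c9 | W
#2 — 3,2 | c14 | N
#3 — 3,3 | c19 | N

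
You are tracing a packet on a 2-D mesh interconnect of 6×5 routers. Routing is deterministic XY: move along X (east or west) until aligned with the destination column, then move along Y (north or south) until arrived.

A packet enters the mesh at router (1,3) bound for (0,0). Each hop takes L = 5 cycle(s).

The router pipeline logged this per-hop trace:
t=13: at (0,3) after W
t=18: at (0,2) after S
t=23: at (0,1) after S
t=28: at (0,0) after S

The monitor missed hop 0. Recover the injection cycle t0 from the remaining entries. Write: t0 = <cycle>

cyc[1] = 13 and cyc[k] = t0 + k·L for every k.
t0 = cyc[1] − L = 13 − 5 = 8.

t0 = 8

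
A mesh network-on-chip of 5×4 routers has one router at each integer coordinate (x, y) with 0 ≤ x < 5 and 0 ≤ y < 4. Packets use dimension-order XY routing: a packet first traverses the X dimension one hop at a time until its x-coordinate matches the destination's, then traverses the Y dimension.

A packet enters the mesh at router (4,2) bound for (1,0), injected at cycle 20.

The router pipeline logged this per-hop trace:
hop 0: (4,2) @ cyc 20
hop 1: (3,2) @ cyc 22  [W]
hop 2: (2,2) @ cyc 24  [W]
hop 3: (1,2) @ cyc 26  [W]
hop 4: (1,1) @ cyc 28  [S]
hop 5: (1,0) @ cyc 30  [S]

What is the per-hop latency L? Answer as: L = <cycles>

L = 2

Δcyc across hop 0→1: 22 − 20 = 2.
That increment is L by definition: L = 2.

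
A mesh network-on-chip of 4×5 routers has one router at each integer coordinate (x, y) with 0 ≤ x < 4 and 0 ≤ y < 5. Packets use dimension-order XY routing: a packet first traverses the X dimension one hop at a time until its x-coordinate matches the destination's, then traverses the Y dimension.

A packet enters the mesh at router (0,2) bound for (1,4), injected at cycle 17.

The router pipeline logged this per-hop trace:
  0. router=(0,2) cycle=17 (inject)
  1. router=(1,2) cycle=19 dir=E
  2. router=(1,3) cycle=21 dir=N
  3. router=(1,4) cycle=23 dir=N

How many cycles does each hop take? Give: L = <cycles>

Between hops 0 and 1 the cycle counter advances 19 − 17 = 2.
One hop costs L cycles, so L = 2.

L = 2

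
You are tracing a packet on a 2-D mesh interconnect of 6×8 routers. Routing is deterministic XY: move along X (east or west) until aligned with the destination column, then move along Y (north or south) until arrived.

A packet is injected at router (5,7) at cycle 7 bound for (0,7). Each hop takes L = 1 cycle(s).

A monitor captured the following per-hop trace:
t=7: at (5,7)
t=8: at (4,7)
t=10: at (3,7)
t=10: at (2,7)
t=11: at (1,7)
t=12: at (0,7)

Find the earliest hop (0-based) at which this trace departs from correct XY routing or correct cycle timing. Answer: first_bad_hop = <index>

first_bad_hop = 2

hop 1: step (-1,+0), +1 cyc — ok
hop 2: step (-1,+0), +2 cyc — BAD: Δcyc=2≠L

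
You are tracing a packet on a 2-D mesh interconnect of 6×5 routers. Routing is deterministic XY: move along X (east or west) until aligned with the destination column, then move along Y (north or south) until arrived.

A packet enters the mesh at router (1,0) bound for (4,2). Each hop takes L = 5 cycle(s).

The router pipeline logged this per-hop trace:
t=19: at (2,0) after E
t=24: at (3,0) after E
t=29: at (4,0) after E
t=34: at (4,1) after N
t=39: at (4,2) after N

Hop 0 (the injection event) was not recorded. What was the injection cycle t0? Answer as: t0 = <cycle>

Hop 1 reached at cycle 19; hop k is at t0 + k·L.
Subtract one hop: t0 = 19 − 5 = 14.

t0 = 14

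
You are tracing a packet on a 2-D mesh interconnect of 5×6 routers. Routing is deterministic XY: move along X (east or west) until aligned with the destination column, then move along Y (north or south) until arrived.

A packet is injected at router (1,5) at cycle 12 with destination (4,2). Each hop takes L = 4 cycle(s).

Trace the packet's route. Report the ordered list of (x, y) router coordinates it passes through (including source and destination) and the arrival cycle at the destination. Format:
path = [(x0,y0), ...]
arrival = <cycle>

path = [(1,5), (2,5), (3,5), (4,5), (4,4), (4,3), (4,2)]
arrival = 36

src (1,5)  cyc=12
E→(2,5)  cyc=16
E→(3,5)  cyc=20
E→(4,5)  cyc=24
S→(4,4)  cyc=28
S→(4,3)  cyc=32
S→(4,2)  cyc=36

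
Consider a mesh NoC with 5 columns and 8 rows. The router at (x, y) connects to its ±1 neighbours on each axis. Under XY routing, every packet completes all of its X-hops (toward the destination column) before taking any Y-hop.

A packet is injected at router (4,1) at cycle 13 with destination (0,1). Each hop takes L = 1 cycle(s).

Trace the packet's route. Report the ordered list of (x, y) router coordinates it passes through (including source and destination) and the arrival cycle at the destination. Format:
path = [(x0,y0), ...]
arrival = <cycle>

#0 — 4,1 | c13
#1 — 3,1 | c14 | W
#2 — 2,1 | c15 | W
#3 — 1,1 | c16 | W
#4 — 0,1 | c17 | W

path = [(4,1), (3,1), (2,1), (1,1), (0,1)]
arrival = 17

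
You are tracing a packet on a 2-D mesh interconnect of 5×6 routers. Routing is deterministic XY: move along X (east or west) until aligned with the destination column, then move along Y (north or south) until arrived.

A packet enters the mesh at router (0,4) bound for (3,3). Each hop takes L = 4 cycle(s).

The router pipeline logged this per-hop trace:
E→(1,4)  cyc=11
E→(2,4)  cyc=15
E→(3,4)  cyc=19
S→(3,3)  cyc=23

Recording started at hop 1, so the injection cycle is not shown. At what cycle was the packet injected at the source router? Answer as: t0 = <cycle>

cyc[1] = 11 and cyc[k] = t0 + k·L for every k.
t0 = cyc[1] − L = 11 − 4 = 7.

t0 = 7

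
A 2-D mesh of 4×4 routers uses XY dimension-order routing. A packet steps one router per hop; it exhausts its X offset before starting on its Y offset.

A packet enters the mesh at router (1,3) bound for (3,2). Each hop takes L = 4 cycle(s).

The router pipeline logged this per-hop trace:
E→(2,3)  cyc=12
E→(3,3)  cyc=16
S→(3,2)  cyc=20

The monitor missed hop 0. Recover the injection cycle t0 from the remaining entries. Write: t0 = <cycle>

t0 = 8

cyc[1] = 12 and cyc[k] = t0 + k·L for every k.
t0 = cyc[1] − L = 12 − 4 = 8.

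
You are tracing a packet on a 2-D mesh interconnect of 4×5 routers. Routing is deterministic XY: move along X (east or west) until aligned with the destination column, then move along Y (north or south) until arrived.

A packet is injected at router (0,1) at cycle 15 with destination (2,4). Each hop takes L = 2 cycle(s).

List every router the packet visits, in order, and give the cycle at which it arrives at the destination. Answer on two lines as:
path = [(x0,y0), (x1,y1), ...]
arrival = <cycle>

  0. router=(0,1) cycle=15 (inject)
  1. router=(1,1) cycle=17 dir=E
  2. router=(2,1) cycle=19 dir=E
  3. router=(2,2) cycle=21 dir=N
  4. router=(2,3) cycle=23 dir=N
  5. router=(2,4) cycle=25 dir=N

path = [(0,1), (1,1), (2,1), (2,2), (2,3), (2,4)]
arrival = 25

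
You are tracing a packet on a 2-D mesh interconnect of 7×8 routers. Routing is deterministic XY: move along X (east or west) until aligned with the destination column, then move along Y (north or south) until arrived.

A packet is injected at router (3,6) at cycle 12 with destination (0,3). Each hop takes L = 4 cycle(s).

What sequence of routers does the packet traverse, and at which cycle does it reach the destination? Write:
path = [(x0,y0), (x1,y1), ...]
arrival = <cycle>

path = [(3,6), (2,6), (1,6), (0,6), (0,5), (0,4), (0,3)]
arrival = 36

t=12: at (3,6)
t=16: at (2,6) after W
t=20: at (1,6) after W
t=24: at (0,6) after W
t=28: at (0,5) after S
t=32: at (0,4) after S
t=36: at (0,3) after S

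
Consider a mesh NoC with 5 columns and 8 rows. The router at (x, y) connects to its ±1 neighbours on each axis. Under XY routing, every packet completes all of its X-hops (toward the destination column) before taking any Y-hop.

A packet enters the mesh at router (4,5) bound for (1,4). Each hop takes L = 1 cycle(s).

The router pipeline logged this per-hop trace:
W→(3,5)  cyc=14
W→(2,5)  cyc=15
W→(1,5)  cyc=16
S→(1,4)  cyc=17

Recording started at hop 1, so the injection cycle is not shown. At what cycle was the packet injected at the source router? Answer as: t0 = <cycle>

At hop 1 the cycle is 14; in general cyc_k = t0 + kL.
Subtract one hop: t0 = 14 − 1 = 13.

t0 = 13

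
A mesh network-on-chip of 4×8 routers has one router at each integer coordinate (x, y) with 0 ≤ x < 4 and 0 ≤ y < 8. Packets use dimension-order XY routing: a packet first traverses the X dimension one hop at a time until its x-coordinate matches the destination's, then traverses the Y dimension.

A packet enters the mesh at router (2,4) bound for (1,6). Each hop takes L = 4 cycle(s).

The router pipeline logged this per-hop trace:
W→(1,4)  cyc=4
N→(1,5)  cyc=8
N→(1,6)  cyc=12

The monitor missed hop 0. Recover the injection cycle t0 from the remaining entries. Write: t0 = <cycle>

t0 = 0

Hop 1 reached at cycle 4; hop k is at t0 + k·L.
Subtract one hop: t0 = 4 − 4 = 0.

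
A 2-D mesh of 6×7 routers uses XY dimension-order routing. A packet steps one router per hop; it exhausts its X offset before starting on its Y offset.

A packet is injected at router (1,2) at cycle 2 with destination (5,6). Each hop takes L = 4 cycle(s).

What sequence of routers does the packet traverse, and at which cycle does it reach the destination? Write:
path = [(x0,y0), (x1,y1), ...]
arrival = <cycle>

path = [(1,2), (2,2), (3,2), (4,2), (5,2), (5,3), (5,4), (5,5), (5,6)]
arrival = 34

src (1,2)  cyc=2
E→(2,2)  cyc=6
E→(3,2)  cyc=10
E→(4,2)  cyc=14
E→(5,2)  cyc=18
N→(5,3)  cyc=22
N→(5,4)  cyc=26
N→(5,5)  cyc=30
N→(5,6)  cyc=34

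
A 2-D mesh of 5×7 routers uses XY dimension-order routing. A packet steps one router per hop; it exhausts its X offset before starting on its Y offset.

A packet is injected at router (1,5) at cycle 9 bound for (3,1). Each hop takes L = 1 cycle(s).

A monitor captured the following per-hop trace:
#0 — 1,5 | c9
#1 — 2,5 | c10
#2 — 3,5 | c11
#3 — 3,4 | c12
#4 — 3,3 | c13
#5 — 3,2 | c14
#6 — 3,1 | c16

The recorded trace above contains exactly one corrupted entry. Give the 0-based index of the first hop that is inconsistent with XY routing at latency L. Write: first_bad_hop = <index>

  1: Δx=+1 Δy=+0 Δt=1 [ok]
  2: Δx=+1 Δy=+0 Δt=1 [ok]
  3: Δx=+0 Δy=-1 Δt=1 [ok]
  4: Δx=+0 Δy=-1 Δt=1 [ok]
  5: Δx=+0 Δy=-1 Δt=1 [ok]
  6: Δx=+0 Δy=-1 Δt=2 [BAD: Δcyc=2≠L]

first_bad_hop = 6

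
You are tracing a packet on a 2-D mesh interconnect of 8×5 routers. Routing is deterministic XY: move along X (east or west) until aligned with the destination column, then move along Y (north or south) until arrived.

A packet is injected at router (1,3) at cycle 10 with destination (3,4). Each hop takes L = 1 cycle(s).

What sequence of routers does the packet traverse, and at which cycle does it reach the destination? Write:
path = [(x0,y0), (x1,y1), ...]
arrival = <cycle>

t=10: at (1,3)
t=11: at (2,3) after E
t=12: at (3,3) after E
t=13: at (3,4) after N

path = [(1,3), (2,3), (3,3), (3,4)]
arrival = 13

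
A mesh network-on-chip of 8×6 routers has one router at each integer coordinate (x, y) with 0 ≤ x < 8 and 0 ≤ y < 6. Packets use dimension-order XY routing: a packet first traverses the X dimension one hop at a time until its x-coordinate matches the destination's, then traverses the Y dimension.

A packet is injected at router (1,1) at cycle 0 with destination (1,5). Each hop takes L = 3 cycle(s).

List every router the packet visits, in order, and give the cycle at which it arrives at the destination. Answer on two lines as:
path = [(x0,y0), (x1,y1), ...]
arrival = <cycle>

path = [(1,1), (1,2), (1,3), (1,4), (1,5)]
arrival = 12

  0. router=(1,1) cycle=0 (inject)
  1. router=(1,2) cycle=3 dir=N
  2. router=(1,3) cycle=6 dir=N
  3. router=(1,4) cycle=9 dir=N
  4. router=(1,5) cycle=12 dir=N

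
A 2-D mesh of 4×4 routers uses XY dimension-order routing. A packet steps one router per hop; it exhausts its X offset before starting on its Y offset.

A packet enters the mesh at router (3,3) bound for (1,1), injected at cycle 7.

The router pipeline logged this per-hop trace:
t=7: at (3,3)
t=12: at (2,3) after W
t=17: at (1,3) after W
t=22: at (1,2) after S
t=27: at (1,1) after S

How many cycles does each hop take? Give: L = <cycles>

Between hops 0 and 1 the cycle counter advances 12 − 7 = 5.
Per-hop latency L = Δcyc = 5.

L = 5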